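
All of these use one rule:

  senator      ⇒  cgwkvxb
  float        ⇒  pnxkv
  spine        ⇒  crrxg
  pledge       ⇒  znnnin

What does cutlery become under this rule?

Shifts by position in senator: pos 0: s→c (+10), pos 1: e→g (+2), pos 2: n→w (+9), pos 3: a→k (+10), pos 4: t→v (+2), pos 5: o→x (+9) — repeating every 3. A repeating key of period 3 is used — shifts +10, +2, +9 over and over.
On cutlery: c+10=m, u+2=w, t+9=c, l+10=v, e+2=g, r+9=a, y+10=i.

mwcvgai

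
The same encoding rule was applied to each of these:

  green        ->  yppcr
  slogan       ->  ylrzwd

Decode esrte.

The output letters match the input read backwards, each shifted +11: green reversed is neerg. The word is reversed, then every letter is shifted forward by 11.
Undoing it on esrte: shift back: e−11=t, s−11=h, r−11=g, t−11=i, e−11=t → thgit; then reverse → tight.

tight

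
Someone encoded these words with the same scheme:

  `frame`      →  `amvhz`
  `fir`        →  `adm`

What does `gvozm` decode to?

Compare letters: f→a is +21, r→m is +21, a→v is +21 — a constant shift. This is a Caesar cipher with shift 21.
Reversing it on gvozm: g−21=l, v−21=a, o−21=t, z−21=e, m−21=r.

later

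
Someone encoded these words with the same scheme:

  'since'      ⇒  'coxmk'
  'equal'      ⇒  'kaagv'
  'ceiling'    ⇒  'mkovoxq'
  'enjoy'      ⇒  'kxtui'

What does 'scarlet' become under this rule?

cmgbvkd

The shift depends on letter class: consonant s→c is +10, but vowel i→o is +6. Two shifts are in play — +6 for a/e/i/o/u, +10 for every other letter.
Applying it to scarlet: s(cons)+10=c, c(cons)+10=m, a(vowel)+6=g, r(cons)+10=b, l(cons)+10=v, e(vowel)+6=k, t(cons)+10=d.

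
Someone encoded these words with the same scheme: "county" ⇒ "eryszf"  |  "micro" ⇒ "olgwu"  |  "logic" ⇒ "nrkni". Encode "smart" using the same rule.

In county: c→e is +2, o→r is +3, u→y is +4, n→s is +5 — the shift increases by 1 each position. Letter i (0-indexed) is shifted by i+2, so successive shifts are 2, 3, 4, ….
Applying it to smart: s+2=u, m+3=p, a+4=e, r+5=w, t+6=z.

upewz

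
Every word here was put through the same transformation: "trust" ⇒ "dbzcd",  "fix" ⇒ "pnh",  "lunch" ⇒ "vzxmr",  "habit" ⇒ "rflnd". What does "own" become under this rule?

The shift depends on letter class: consonant t→d is +10, but vowel u→z is +5. Two shifts are in play — +5 for a/e/i/o/u, +10 for every other letter.
On own: o(vowel)+5=t, w(cons)+10=g, n(cons)+10=x.

tgx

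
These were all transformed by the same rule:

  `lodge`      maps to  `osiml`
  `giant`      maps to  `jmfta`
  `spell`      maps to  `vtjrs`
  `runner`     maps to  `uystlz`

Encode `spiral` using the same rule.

Letter i (0-indexed) is shifted by i+3, so successive shifts are 3, 4, 5, ….
For spiral: s+3=v, p+4=t, i+5=n, r+6=x, a+7=h, l+8=t.

vtnxht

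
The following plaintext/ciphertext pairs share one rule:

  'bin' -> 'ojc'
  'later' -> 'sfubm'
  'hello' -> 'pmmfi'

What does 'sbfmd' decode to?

clear

The output letters match the input read backwards, each shifted +1: bin reversed is nib. Read the word backwards and shift each letter +1.
Undoing it on sbfmd: shift back: s−1=r, b−1=a, f−1=e, m−1=l, d−1=c → raelc; then reverse → clear.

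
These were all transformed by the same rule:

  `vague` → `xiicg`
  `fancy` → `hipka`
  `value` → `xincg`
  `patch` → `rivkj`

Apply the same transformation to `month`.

Shifts by position in vague: pos 0: v→x (+2), pos 1: a→i (+8), pos 2: g→i (+2), pos 3: u→c (+8) — repeating every 2. It's a Vigenère-style cipher with numeric key [2,8]: position i shifts by key[i mod 2].
Applying it to month: m+2=o, o+8=w, n+2=p, t+8=b, h+2=j.

owpbj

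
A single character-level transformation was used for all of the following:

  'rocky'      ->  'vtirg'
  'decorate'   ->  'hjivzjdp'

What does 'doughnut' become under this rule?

htanpwee

In rocky: r→v is +4, o→t is +5, c→i is +6, k→r is +7 — the shift increases by 1 each position. Each letter shifts forward by (position + 4), i.e. 4, 5, 6, … — the shift grows by one for each successive letter.
For doughnut: d+4=h, o+5=t, u+6=a, g+7=n, h+8=p, n+9=w, u+10=e, t+11=e.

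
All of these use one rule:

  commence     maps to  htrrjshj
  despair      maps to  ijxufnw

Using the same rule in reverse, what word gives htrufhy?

This is a Caesar cipher with shift 5.
Undoing it on htrufhy: h−5=c, t−5=o, r−5=m, u−5=p, f−5=a, h−5=c, y−5=t.

compact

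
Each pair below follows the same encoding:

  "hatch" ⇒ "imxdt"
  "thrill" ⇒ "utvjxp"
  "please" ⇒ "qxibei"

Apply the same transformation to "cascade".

Shifts by position in hatch: pos 0: h→i (+1), pos 1: a→m (+12), pos 2: t→x (+4), pos 3: c→d (+1), pos 4: h→t (+12) — repeating every 3. A repeating key of period 3 is used — shifts +1, +12, +4 over and over.
Applying it to cascade: c+1=d, a+12=m, s+4=w, c+1=d, a+12=m, d+4=h, e+1=f.

dmwdmhf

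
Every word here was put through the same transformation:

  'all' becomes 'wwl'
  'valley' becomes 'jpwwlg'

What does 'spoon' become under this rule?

The output letters match the input read backwards, each shifted +11: all reversed is lla. Two steps: reverse the string, then apply a Caesar shift of +11.
Applying it to spoon: reverse → noops; then shift: n+11=y, o+11=z, o+11=z, p+11=a, s+11=d.

yzzad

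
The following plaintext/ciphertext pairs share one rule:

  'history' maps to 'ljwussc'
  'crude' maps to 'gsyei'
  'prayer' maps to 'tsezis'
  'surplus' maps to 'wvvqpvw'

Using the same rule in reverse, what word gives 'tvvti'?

purse

Shifts by position in history: pos 0: h→l (+4), pos 1: i→j (+1), pos 2: s→w (+4), pos 3: t→u (+1) — repeating every 2. It's a Vigenère-style cipher with numeric key [4,1]: position i shifts by key[i mod 2].
Reversing it on tvvti: t−4=p, v−1=u, v−4=r, t−1=s, i−4=e.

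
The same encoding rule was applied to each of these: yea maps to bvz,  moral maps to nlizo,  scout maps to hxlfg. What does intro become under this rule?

rmgil

Each pair mirrors across the alphabet (y↔b, e↔v, a↔z): positions sum to 25. This is the alphabet-reversal cipher (Atbash): a becomes z, b becomes y, etc.
For intro: i↔r, n↔m, t↔g, r↔i, o↔l.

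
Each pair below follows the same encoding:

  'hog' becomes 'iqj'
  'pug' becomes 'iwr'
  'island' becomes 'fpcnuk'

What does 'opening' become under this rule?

The output letters match the input read backwards, each shifted +2: hog reversed is goh. Two steps: reverse the string, then apply a Caesar shift of +2.
Applying it to opening: reverse → gninepo; then shift: g+2=i, n+2=p, i+2=k, n+2=p, e+2=g, p+2=r, o+2=q.

ipkpgrq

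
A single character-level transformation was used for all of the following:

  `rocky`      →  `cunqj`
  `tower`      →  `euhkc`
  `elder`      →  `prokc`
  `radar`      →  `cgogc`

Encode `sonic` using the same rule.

duyon

The shifts repeat in a cycle of length 2: positions 0,1,… shift by +11, +6, then the pattern repeats.
On sonic: s+11=d, o+6=u, n+11=y, i+6=o, c+11=n.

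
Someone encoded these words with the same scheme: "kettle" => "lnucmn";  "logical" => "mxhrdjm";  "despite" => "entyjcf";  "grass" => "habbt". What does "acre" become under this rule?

Shifts by position in kettle: pos 0: k→l (+1), pos 1: e→n (+9), pos 2: t→u (+1), pos 3: t→c (+9) — repeating every 2. The shifts repeat in a cycle of length 2: positions 0,1,… shift by +1, +9, then the pattern repeats.
For acre: a+1=b, c+9=l, r+1=s, e+9=n.

blsn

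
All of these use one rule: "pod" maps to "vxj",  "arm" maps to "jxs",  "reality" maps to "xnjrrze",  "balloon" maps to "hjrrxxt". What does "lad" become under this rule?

rjj

The rule splits by letter class: vowels +9, consonants +6.
Applying it to lad: l(cons)+6=r, a(vowel)+9=j, d(cons)+6=j.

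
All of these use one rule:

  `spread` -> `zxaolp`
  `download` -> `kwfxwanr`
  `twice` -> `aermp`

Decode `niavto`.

The shift increases by 1 at each position, starting from +7: 7, 8, 9, ….
Decoding niavto: n−7=g, i−8=a, a−9=r, v−10=l, t−11=i, o−12=c.

garlic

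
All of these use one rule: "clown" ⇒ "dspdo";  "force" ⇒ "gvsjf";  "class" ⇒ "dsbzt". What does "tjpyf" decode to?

Shifts by position in clown: pos 0: c→d (+1), pos 1: l→s (+7), pos 2: o→p (+1), pos 3: w→d (+7) — repeating every 2. A repeating key of period 2 is used — shifts +1, +7 over and over.
Undoing it on tjpyf: t−1=s, j−7=c, p−1=o, y−7=r, f−1=e.

score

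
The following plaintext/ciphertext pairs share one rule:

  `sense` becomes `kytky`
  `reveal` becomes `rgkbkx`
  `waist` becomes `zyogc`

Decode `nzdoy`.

The word is reversed, then every letter is shifted forward by 6.
Decoding nzdoy: shift back: n−6=h, z−6=t, d−6=x, o−6=i, y−6=s → htxis; then reverse → sixth.

sixth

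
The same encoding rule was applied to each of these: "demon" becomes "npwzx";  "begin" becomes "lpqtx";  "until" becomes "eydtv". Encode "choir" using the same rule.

msytb

Shifts by position in demon: pos 0: d→n (+10), pos 1: e→p (+11), pos 2: m→w (+10), pos 3: o→z (+11) — repeating every 2. It's a Vigenère-style cipher with numeric key [10,11]: position i shifts by key[i mod 2].
On choir: c+10=m, h+11=s, o+10=y, i+11=t, r+10=b.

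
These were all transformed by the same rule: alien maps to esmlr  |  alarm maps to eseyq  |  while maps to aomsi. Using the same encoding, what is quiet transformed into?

Shifts by position in alien: pos 0: a→e (+4), pos 1: l→s (+7), pos 2: i→m (+4), pos 3: e→l (+7) — repeating every 2. The shifts repeat in a cycle of length 2: positions 0,1,… shift by +4, +7, then the pattern repeats.
On quiet: q+4=u, u+7=b, i+4=m, e+7=l, t+4=x.

ubmlx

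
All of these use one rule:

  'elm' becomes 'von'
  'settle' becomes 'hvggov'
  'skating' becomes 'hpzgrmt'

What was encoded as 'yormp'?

Each pair mirrors across the alphabet (e↔v, l↔o, m↔n): positions sum to 25. This is the alphabet-reversal cipher (Atbash): a becomes z, b becomes y, etc.
Undoing it on yormp: y↔b, o↔l, r↔i, m↔n, p↔k.

blink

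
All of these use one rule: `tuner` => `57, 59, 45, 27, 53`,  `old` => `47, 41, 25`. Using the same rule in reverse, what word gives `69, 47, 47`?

zoo

t(#20)→57 and u(#21)→59: differences scale by 2, so n = 2·pos + 17. The formula is n = 2×(alphabet index, a=1) + 17.
Undoing it on 69, 47, 47: 69→(69−17)÷2=26=z, 47→(47−17)÷2=15=o, 47→(47−17)÷2=15=o.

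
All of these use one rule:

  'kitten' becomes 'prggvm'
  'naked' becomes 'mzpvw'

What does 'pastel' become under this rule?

kzhgvo

Each letter is replaced by its mirror in the alphabet: a↔z, b↔y, c↔x, and so on (the Atbash cipher).
On pastel: p↔k, a↔z, s↔h, t↔g, e↔v, l↔o.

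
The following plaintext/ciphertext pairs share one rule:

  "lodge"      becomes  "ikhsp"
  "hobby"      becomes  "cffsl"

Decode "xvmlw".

The output letters match the input read backwards, each shifted +4: lodge reversed is egdol. Two steps: reverse the string, then apply a Caesar shift of +4.
Undoing it on xvmlw: shift back: x−4=t, v−4=r, m−4=i, l−4=h, w−4=s → trihs; then reverse → shirt.

shirt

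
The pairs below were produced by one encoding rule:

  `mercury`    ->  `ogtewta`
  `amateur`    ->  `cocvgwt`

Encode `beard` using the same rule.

dgctf

Compare letters: m→o is +2, e→g is +2, r→t is +2 — a constant shift. It's a constant shift of +2 (ROT2).
On beard: b+2=d, e+2=g, a+2=c, r+2=t, d+2=f.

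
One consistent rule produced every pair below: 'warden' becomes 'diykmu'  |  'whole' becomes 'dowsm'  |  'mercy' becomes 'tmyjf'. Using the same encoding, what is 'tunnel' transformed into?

acuums

The rule splits by letter class: vowels +8, consonants +7.
Applying it to tunnel: t(cons)+7=a, u(vowel)+8=c, n(cons)+7=u, n(cons)+7=u, e(vowel)+8=m, l(cons)+7=s.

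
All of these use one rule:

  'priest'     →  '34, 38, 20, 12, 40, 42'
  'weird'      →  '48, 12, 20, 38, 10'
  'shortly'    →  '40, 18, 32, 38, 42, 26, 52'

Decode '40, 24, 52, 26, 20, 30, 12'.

skyline

p(#16)→34 and r(#18)→38: differences scale by 2, so n = 2·pos + 2. The formula is n = 2×(alphabet index, a=1) + 2.
Reversing it on 40, 24, 52, 26, 20, 30, 12: 40→(40−2)÷2=19=s, 24→(24−2)÷2=11=k, 52→(52−2)÷2=25=y, 26→(26−2)÷2=12=l, 20→(20−2)÷2=9=i, 30→(30−2)÷2=14=n, 12→(12−2)÷2=5=e.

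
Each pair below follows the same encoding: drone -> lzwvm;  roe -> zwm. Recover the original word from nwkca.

focus

Compare letters: d→l is +8, r→z is +8, o→w is +8 — a constant shift. Every letter moves 8 places later in the alphabet, wrapping around z→a.
Undoing it on nwkca: n−8=f, w−8=o, k−8=c, c−8=u, a−8=s.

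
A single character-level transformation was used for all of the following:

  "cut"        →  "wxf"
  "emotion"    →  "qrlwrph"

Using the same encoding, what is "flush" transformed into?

The output letters match the input read backwards, each shifted +3: cut reversed is tuc. Two steps: reverse the string, then apply a Caesar shift of +3.
For flush: reverse → hsulf; then shift: h+3=k, s+3=v, u+3=x, l+3=o, f+3=i.

kvxoi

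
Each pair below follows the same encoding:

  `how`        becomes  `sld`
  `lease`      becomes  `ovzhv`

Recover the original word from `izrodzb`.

This is the alphabet-reversal cipher (Atbash): a becomes z, b becomes y, etc.
Undoing it on izrodzb: i↔r, z↔a, r↔i, o↔l, d↔w, z↔a, b↔y.

railway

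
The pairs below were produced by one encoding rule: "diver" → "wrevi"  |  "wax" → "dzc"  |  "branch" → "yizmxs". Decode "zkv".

Each pair mirrors across the alphabet (d↔w, i↔r, v↔e): positions sum to 25. Each letter is replaced by its mirror in the alphabet: a↔z, b↔y, c↔x, and so on (the Atbash cipher).
Reversing it on zkv: z↔a, k↔p, v↔e.

ape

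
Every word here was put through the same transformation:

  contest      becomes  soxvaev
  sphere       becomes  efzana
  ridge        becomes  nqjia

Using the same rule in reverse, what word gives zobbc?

c(2)→s(18) and o(14)→o(14) fit y≡17x+10 (mod 26); the inverse of 17 mod 26 is 23. This is an affine cipher: with a=0,…,z=25, each position x becomes (17x+10) mod 26.
Reversing it on zobbc: z(25)→23·(25−10)≡7=h; o(14)→23·(14−10)≡14=o; b(1)→23·(1−10)≡1=b; b(1)→23·(1−10)≡1=b; c(2)→23·(2−10)≡24=y (all mod 26).

hobby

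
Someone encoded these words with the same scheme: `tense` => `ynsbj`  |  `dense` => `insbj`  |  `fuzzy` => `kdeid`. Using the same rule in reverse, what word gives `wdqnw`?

Shifts by position in tense: pos 0: t→y (+5), pos 1: e→n (+9), pos 2: n→s (+5), pos 3: s→b (+9) — repeating every 2. It's a Vigenère-style cipher with numeric key [5,9]: position i shifts by key[i mod 2].
Reversing it on wdqnw: w−5=r, d−9=u, q−5=l, n−9=e, w−5=r.

ruler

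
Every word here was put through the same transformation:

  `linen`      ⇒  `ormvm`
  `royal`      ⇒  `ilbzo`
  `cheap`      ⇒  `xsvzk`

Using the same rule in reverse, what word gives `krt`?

Each letter is replaced by its mirror in the alphabet: a↔z, b↔y, c↔x, and so on (the Atbash cipher).
Decoding krt: k↔p, r↔i, t↔g.

pig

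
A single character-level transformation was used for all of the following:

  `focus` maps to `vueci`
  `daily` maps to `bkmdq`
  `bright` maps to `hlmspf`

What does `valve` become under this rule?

f(5)→v(21) and o(14)→u(20) fit y≡23x+10 (mod 26); the inverse of 23 mod 26 is 17. Each letter's alphabet position (a=0..z=25) is mapped through 23·x+10 mod 26 — an affine cipher.
Applying it to valve: v(21)→23·21+10≡25=z; a(0)→23·0+10≡10=k; l(11)→23·11+10≡3=d; v(21)→23·21+10≡25=z; e(4)→23·4+10≡24=y (all mod 26).

zkdzy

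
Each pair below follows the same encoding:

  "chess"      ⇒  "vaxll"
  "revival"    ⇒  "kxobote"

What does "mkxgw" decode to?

trend

It's a constant shift of +19 (ROT19).
Decoding mkxgw: m−19=t, k−19=r, x−19=e, g−19=n, w−19=d.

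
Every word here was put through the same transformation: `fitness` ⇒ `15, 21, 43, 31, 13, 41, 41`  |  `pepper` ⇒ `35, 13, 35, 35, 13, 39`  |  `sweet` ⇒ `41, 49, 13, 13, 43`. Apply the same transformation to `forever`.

15, 33, 39, 13, 47, 13, 39

With a=1..z=26, the number is 2·pos + 3.
For forever: f=6→15, o=15→33, r=18→39, e=5→13, v=22→47, e=5→13, r=18→39.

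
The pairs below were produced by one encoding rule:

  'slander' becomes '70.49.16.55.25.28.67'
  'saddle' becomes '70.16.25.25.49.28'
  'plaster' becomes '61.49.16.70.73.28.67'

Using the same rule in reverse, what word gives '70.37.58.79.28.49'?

shovel

s(#19)→70 and l(#12)→49: differences scale by 3, so n = 3·pos + 13. The formula is n = 3×(alphabet index, a=1) + 13.
Reversing it on 70.37.58.79.28.49: 70→(70−13)÷3=19=s, 37→(37−13)÷3=8=h, 58→(58−13)÷3=15=o, 79→(79−13)÷3=22=v, 28→(28−13)÷3=5=e, 49→(49−13)÷3=12=l.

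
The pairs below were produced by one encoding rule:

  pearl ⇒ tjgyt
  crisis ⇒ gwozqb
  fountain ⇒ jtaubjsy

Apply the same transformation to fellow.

jjrswf

Each letter shifts forward by (position + 4), i.e. 4, 5, 6, … — the shift grows by one for each successive letter.
Applying it to fellow: f+4=j, e+5=j, l+6=r, l+7=s, o+8=w, w+9=f.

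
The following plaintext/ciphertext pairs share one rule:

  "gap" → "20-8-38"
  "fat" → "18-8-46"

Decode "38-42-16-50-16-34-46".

g(#7)→20 and a(#1)→8: differences scale by 2, so n = 2·pos + 6. The formula is n = 2×(alphabet index, a=1) + 6.
Decoding 38-42-16-50-16-34-46: 38→(38−6)÷2=16=p, 42→(42−6)÷2=18=r, 16→(16−6)÷2=5=e, 50→(50−6)÷2=22=v, 16→(16−6)÷2=5=e, 34→(34−6)÷2=14=n, 46→(46−6)÷2=20=t.

prevent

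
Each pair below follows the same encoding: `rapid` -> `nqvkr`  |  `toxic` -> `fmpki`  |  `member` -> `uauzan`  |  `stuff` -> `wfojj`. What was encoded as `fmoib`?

This is an affine cipher: with a=0,…,z=25, each position x becomes (9x+16) mod 26.
Decoding fmoib: f(5)→3·(5−16)≡19=t; m(12)→3·(12−16)≡14=o; o(14)→3·(14−16)≡20=u; i(8)→3·(8−16)≡2=c; b(1)→3·(1−16)≡7=h (all mod 26).

touch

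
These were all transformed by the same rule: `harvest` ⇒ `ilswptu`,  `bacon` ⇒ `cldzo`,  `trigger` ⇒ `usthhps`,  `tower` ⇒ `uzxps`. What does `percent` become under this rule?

qpsdpou

The rule splits by letter class: vowels +11, consonants +1.
On percent: p(cons)+1=q, e(vowel)+11=p, r(cons)+1=s, c(cons)+1=d, e(vowel)+11=p, n(cons)+1=o, t(cons)+1=u.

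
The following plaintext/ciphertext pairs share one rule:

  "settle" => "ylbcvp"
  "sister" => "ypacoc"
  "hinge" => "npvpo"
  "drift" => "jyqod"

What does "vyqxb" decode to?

prior

In settle: s→y is +6, e→l is +7, t→b is +8, t→c is +9 — the shift increases by 1 each position. Letter i (0-indexed) is shifted by i+6, so successive shifts are 6, 7, 8, ….
Undoing it on vyqxb: v−6=p, y−7=r, q−8=i, x−9=o, b−10=r.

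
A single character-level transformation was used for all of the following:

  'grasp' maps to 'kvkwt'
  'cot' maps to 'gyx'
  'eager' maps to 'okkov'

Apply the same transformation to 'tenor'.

xoryv

The rule splits by letter class: vowels +10, consonants +4.
On tenor: t(cons)+4=x, e(vowel)+10=o, n(cons)+4=r, o(vowel)+10=y, r(cons)+4=v.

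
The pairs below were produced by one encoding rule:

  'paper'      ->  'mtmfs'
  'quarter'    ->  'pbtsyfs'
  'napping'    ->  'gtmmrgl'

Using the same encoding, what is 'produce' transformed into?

p(15)→m(12) and a(0)→t(19) fit y≡3x+19 (mod 26); the inverse of 3 mod 26 is 9. Treating letters as 0–25, the rule is x ↦ 3x + 19 (mod 26).
Applying it to produce: p(15)→3·15+19≡12=m; r(17)→3·17+19≡18=s; o(14)→3·14+19≡9=j; d(3)→3·3+19≡2=c; u(20)→3·20+19≡1=b; c(2)→3·2+19≡25=z; e(4)→3·4+19≡5=f (all mod 26).

msjcbzf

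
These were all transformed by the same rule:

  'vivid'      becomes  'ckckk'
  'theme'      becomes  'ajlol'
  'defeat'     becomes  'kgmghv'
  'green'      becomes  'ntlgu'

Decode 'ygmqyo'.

It's a Vigenère-style cipher with numeric key [7,2]: position i shifts by key[i mod 2].
Decoding ygmqyo: y−7=r, g−2=e, m−7=f, q−2=o, y−7=r, o−2=m.

reform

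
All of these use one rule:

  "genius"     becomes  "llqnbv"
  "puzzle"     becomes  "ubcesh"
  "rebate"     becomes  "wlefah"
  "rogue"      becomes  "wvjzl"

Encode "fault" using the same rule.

khxqa

Shifts by position in genius: pos 0: g→l (+5), pos 1: e→l (+7), pos 2: n→q (+3), pos 3: i→n (+5), pos 4: u→b (+7), pos 5: s→v (+3) — repeating every 3. A repeating key of period 3 is used — shifts +5, +7, +3 over and over.
On fault: f+5=k, a+7=h, u+3=x, l+5=q, t+7=a.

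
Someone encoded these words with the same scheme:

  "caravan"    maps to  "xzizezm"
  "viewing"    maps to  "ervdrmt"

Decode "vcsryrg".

exhibit

Each pair mirrors across the alphabet (c↔x, a↔z, r↔i): positions sum to 25. Letters are reflected about the middle of the alphabet (position → 25−position): Atbash.
Undoing it on vcsryrg: v↔e, c↔x, s↔h, r↔i, y↔b, r↔i, g↔t.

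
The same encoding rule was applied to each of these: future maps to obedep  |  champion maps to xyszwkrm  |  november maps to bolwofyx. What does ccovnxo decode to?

endless

The output letters match the input read backwards, each shifted +10: future reversed is erutuf. The word is reversed, then every letter is shifted forward by 10.
Decoding ccovnxo: shift back: c−10=s, c−10=s, o−10=e, v−10=l, n−10=d, x−10=n, o−10=e → sseldne; then reverse → endless.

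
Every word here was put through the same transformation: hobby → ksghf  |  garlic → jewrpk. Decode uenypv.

raisin

In hobby: h→k is +3, o→s is +4, b→g is +5, b→h is +6 — the shift increases by 1 each position. Letter i (0-indexed) is shifted by i+3, so successive shifts are 3, 4, 5, ….
Reversing it on uenypv: u−3=r, e−4=a, n−5=i, y−6=s, p−7=i, v−8=n.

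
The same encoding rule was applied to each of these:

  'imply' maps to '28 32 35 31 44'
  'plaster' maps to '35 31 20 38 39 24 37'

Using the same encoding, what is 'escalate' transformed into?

The number is (letter's place in the alphabet, a=1) + 19.
Applying it to escalate: e=5→24, s=19→38, c=3→22, a=1→20, l=12→31, a=1→20, t=20→39, e=5→24.

24 38 22 20 31 20 39 24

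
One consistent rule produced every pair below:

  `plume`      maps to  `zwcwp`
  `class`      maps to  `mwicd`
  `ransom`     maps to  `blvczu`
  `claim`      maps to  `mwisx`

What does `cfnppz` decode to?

suffer

Shifts by position in plume: pos 0: p→z (+10), pos 1: l→w (+11), pos 2: u→c (+8), pos 3: m→w (+10), pos 4: e→p (+11) — repeating every 3. The shifts repeat in a cycle of length 3: positions 0,1,… shift by +10, +11, +8, then the pattern repeats.
Undoing it on cfnppz: c−10=s, f−11=u, n−8=f, p−10=f, p−11=e, z−8=r.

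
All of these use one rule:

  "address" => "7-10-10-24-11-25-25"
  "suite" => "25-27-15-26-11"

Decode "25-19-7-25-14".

a is letter #1 and maps to 7: an offset of 6. Each letter is replaced by its alphabet position (a=1..z=26) + 6.
Decoding 25-19-7-25-14: 25→(25−6)÷1=19=s, 19→(19−6)÷1=13=m, 7→(7−6)÷1=1=a, 25→(25−6)÷1=19=s, 14→(14−6)÷1=8=h.

smash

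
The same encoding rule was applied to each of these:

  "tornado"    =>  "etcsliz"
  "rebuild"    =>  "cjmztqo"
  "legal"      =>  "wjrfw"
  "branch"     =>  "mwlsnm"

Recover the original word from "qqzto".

Shifts by position in tornado: pos 0: t→e (+11), pos 1: o→t (+5), pos 2: r→c (+11), pos 3: n→s (+5) — repeating every 2. It's a Vigenère-style cipher with numeric key [11,5]: position i shifts by key[i mod 2].
Reversing it on qqzto: q−11=f, q−5=l, z−11=o, t−5=o, o−11=d.

flood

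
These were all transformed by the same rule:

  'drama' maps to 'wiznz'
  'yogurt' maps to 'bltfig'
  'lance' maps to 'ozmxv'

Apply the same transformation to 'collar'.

This is the alphabet-reversal cipher (Atbash): a becomes z, b becomes y, etc.
For collar: c↔x, o↔l, l↔o, l↔o, a↔z, r↔i.

xloozi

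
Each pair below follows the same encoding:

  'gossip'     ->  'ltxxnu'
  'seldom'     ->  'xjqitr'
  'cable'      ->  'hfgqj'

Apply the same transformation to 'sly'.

Compare letters: g→l is +5, o→t is +5, s→x is +5 — a constant shift. This is a Caesar cipher with shift 5.
On sly: s+5=x, l+5=q, y+5=d.

xqd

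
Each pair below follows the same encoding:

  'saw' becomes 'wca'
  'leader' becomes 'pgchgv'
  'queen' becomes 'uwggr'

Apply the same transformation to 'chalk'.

glcpo

The rule splits by letter class: vowels +2, consonants +4.
Applying it to chalk: c(cons)+4=g, h(cons)+4=l, a(vowel)+2=c, l(cons)+4=p, k(cons)+4=o.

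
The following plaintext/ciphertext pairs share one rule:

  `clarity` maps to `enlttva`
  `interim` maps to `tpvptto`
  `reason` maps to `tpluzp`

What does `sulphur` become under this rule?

The shift depends on letter class: consonant c→e is +2, but vowel a→l is +11. Two shifts are in play — +11 for a/e/i/o/u, +2 for every other letter.
For sulphur: s(cons)+2=u, u(vowel)+11=f, l(cons)+2=n, p(cons)+2=r, h(cons)+2=j, u(vowel)+11=f, r(cons)+2=t.

ufnrjft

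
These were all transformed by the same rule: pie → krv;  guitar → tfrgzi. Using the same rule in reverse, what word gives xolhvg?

closet

Each letter is replaced by its mirror in the alphabet: a↔z, b↔y, c↔x, and so on (the Atbash cipher).
Decoding xolhvg: x↔c, o↔l, l↔o, h↔s, v↔e, g↔t.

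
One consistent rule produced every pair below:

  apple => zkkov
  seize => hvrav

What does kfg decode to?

put

Each letter is replaced by its mirror in the alphabet: a↔z, b↔y, c↔x, and so on (the Atbash cipher).
Reversing it on kfg: k↔p, f↔u, g↔t.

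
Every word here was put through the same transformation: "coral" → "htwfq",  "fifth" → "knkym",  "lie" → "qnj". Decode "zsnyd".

It's a constant shift of +5 (ROT5).
Decoding zsnyd: z−5=u, s−5=n, n−5=i, y−5=t, d−5=y.

unity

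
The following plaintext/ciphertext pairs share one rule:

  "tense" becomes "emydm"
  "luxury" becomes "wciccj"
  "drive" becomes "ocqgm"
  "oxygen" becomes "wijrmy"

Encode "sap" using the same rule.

dia

The shift depends on letter class: consonant t→e is +11, but vowel e→m is +8. The rule splits by letter class: vowels +8, consonants +11.
Applying it to sap: s(cons)+11=d, a(vowel)+8=i, p(cons)+11=a.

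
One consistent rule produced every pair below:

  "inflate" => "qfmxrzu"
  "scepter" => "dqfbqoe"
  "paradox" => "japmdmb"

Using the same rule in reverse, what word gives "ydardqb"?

Two steps: reverse the string, then apply a Caesar shift of +12.
Decoding ydardqb: shift back: y−12=m, d−12=r, a−12=o, r−12=f, d−12=r, q−12=e, b−12=p → mrofrep; then reverse → perform.

perform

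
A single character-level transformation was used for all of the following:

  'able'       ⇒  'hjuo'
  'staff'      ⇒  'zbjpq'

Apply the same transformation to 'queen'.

The shift increases by 1 at each position, starting from +7: 7, 8, 9, ….
Applying it to queen: q+7=x, u+8=c, e+9=n, e+10=o, n+11=y.

xcnoy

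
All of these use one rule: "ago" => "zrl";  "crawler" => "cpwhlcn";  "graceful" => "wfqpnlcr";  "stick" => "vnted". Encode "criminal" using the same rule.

Two steps: reverse the string, then apply a Caesar shift of +11.
Applying it to criminal: reverse → lanimirc; then shift: l+11=w, a+11=l, n+11=y, i+11=t, m+11=x, i+11=t, r+11=c, c+11=n.

wlytxtcn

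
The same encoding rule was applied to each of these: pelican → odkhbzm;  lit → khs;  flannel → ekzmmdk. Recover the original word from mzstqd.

nature

Compare letters: p→o is +25, e→d is +25, l→k is +25 — a constant shift. This is a Caesar cipher with shift 25.
Undoing it on mzstqd: m−25=n, z−25=a, s−25=t, t−25=u, q−25=r, d−25=e.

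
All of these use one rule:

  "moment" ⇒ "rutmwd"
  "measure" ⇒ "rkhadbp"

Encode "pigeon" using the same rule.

uonmxx

In moment: m→r is +5, o→u is +6, m→t is +7, e→m is +8 — the shift increases by 1 each position. Letter i (0-indexed) is shifted by i+5, so successive shifts are 5, 6, 7, ….
For pigeon: p+5=u, i+6=o, g+7=n, e+8=m, o+9=x, n+10=x.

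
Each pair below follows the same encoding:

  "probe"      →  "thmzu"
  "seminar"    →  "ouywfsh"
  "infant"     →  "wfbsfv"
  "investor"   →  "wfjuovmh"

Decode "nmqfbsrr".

downfall

Treating letters as 0–25, the rule is x ↦ 7x + 18 (mod 26).
Undoing it on nmqfbsrr: n(13)→15·(13−18)≡3=d; m(12)→15·(12−18)≡14=o; q(16)→15·(16−18)≡22=w; f(5)→15·(5−18)≡13=n; b(1)→15·(1−18)≡5=f; s(18)→15·(18−18)≡0=a; r(17)→15·(17−18)≡11=l; r(17)→15·(17−18)≡11=l (all mod 26).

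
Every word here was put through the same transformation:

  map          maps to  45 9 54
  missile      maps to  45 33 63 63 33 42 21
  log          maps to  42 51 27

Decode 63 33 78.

m(#13)→45 and a(#1)→9: differences scale by 3, so n = 3·pos + 6. Each letter becomes 3×(its alphabet position, a=1..z=26) + 6.
Undoing it on 63 33 78: 63→(63−6)÷3=19=s, 33→(33−6)÷3=9=i, 78→(78−6)÷3=24=x.

six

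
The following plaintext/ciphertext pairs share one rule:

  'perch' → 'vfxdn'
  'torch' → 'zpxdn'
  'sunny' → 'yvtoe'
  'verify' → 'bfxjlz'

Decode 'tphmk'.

noble

Shifts by position in perch: pos 0: p→v (+6), pos 1: e→f (+1), pos 2: r→x (+6), pos 3: c→d (+1) — repeating every 2. The shifts repeat in a cycle of length 2: positions 0,1,… shift by +6, +1, then the pattern repeats.
Decoding tphmk: t−6=n, p−1=o, h−6=b, m−1=l, k−6=e.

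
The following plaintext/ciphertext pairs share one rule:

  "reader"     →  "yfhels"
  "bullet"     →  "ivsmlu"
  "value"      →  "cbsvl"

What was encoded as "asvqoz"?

Shifts by position in reader: pos 0: r→y (+7), pos 1: e→f (+1), pos 2: a→h (+7), pos 3: d→e (+1) — repeating every 2. It's a Vigenère-style cipher with numeric key [7,1]: position i shifts by key[i mod 2].
Decoding asvqoz: a−7=t, s−1=r, v−7=o, q−1=p, o−7=h, z−1=y.

trophy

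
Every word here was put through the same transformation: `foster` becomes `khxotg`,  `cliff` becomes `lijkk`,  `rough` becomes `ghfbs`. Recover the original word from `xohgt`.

f(5)→k(10) and o(14)→h(7) fit y≡17x+3 (mod 26); the inverse of 17 mod 26 is 23. Treating letters as 0–25, the rule is x ↦ 17x + 3 (mod 26).
Decoding xohgt: x(23)→23·(23−3)≡18=s; o(14)→23·(14−3)≡19=t; h(7)→23·(7−3)≡14=o; g(6)→23·(6−3)≡17=r; t(19)→23·(19−3)≡4=e (all mod 26).

store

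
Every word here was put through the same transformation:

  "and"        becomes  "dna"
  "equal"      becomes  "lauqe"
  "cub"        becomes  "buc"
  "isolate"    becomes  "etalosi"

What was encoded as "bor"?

rob

It's just the letters in reverse order.
Decoding bor: then reverse → rob.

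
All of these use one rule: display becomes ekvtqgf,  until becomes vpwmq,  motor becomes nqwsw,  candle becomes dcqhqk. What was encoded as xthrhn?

wrench

In display: d→e is +1, i→k is +2, s→v is +3, p→t is +4 — the shift increases by 1 each position. The shift increases by 1 at each position, starting from +1: 1, 2, 3, ….
Undoing it on xthrhn: x−1=w, t−2=r, h−3=e, r−4=n, h−5=c, n−6=h.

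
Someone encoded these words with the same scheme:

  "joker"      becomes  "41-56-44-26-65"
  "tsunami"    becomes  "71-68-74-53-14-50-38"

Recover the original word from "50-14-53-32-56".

j(#10)→41 and o(#15)→56: differences scale by 3, so n = 3·pos + 11. Each letter becomes 3×(its alphabet position, a=1..z=26) + 11.
Reversing it on 50-14-53-32-56: 50→(50−11)÷3=13=m, 14→(14−11)÷3=1=a, 53→(53−11)÷3=14=n, 32→(32−11)÷3=7=g, 56→(56−11)÷3=15=o.

mango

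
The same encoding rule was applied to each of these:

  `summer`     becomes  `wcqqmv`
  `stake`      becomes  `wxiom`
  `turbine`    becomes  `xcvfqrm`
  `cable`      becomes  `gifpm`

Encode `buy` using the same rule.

fcc

The shift depends on letter class: consonant s→w is +4, but vowel u→c is +8. Vowels shift forward by 8 and consonants shift forward by 4.
On buy: b(cons)+4=f, u(vowel)+8=c, y(cons)+4=c.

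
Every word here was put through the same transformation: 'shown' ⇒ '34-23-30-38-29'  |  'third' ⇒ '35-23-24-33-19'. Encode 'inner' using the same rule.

s is letter #19 and maps to 34: an offset of 15. Each letter is replaced by its alphabet position (a=1..z=26) + 15.
For inner: i=9→24, n=14→29, n=14→29, e=5→20, r=18→33.

24-29-29-20-33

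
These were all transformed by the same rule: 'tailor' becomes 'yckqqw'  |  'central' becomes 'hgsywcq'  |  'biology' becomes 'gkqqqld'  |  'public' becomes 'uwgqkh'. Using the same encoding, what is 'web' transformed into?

bgg

The shift depends on letter class: consonant t→y is +5, but vowel a→c is +2. Two shifts are in play — +2 for a/e/i/o/u, +5 for every other letter.
Applying it to web: w(cons)+5=b, e(vowel)+2=g, b(cons)+5=g.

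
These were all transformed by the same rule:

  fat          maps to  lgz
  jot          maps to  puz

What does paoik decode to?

It's a constant shift of +6 (ROT6).
Reversing it on paoik: p−6=j, a−6=u, o−6=i, i−6=c, k−6=e.

juice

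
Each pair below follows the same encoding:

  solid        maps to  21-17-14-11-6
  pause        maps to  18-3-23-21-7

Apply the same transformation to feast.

s is letter #19 and maps to 21: an offset of 2. The number is (letter's place in the alphabet, a=1) + 2.
On feast: f=6→8, e=5→7, a=1→3, s=19→21, t=20→22.

8-7-3-21-22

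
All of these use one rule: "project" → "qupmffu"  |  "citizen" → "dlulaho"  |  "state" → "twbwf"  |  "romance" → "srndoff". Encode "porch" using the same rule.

qrsfi

Shifts by position in project: pos 0: p→q (+1), pos 1: r→u (+3), pos 2: o→p (+1), pos 3: j→m (+3) — repeating every 2. A repeating key of period 2 is used — shifts +1, +3 over and over.
On porch: p+1=q, o+3=r, r+1=s, c+3=f, h+1=i.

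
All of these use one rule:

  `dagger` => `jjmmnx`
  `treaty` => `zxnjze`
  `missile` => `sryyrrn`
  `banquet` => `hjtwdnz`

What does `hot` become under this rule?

nxz

Vowels shift forward by 9 and consonants shift forward by 6.
For hot: h(cons)+6=n, o(vowel)+9=x, t(cons)+6=z.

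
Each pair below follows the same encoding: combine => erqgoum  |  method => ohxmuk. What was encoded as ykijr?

wheel

In combine: c→e is +2, o→r is +3, m→q is +4, b→g is +5 — the shift increases by 1 each position. Letter i (0-indexed) is shifted by i+2, so successive shifts are 2, 3, 4, ….
Decoding ykijr: y−2=w, k−3=h, i−4=e, j−5=e, r−6=l.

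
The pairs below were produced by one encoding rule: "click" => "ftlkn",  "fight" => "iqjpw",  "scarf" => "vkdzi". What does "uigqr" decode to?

radio

A repeating key of period 2 is used — shifts +3, +8 over and over.
Decoding uigqr: u−3=r, i−8=a, g−3=d, q−8=i, r−3=o.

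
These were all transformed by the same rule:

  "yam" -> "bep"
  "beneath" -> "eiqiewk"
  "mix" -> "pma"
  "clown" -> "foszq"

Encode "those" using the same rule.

wksvi

The rule splits by letter class: vowels +4, consonants +3.
For those: t(cons)+3=w, h(cons)+3=k, o(vowel)+4=s, s(cons)+3=v, e(vowel)+4=i.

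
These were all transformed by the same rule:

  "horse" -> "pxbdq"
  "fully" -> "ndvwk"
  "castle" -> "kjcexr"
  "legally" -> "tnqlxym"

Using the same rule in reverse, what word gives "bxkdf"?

In horse: h→p is +8, o→x is +9, r→b is +10, s→d is +11 — the shift increases by 1 each position. The shift increases by 1 at each position, starting from +8: 8, 9, 10, ….
Undoing it on bxkdf: b−8=t, x−9=o, k−10=a, d−11=s, f−12=t.

toast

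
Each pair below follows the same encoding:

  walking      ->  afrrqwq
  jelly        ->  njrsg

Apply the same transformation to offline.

In walking: w→a is +4, a→f is +5, l→r is +6, k→r is +7 — the shift increases by 1 each position. The shift increases by 1 at each position, starting from +4: 4, 5, 6, ….
Applying it to offline: o+4=s, f+5=k, f+6=l, l+7=s, i+8=q, n+9=w, e+10=o.

sklsqwo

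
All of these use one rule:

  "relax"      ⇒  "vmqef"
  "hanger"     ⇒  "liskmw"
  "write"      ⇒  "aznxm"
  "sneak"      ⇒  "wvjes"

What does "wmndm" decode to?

It's a Vigenère-style cipher with numeric key [4,8,5]: position i shifts by key[i mod 3].
Undoing it on wmndm: w−4=s, m−8=e, n−5=i, d−4=z, m−8=e.

seize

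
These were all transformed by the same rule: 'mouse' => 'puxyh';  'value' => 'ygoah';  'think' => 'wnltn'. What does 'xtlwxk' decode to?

unique

The shifts repeat in a cycle of length 2: positions 0,1,… shift by +3, +6, then the pattern repeats.
Undoing it on xtlwxk: x−3=u, t−6=n, l−3=i, w−6=q, x−3=u, k−6=e.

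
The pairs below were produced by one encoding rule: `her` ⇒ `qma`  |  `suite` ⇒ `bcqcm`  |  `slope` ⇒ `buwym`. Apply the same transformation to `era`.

The shift depends on letter class: consonant h→q is +9, but vowel e→m is +8. Vowels shift forward by 8 and consonants shift forward by 9.
For era: e(vowel)+8=m, r(cons)+9=a, a(vowel)+8=i.

mai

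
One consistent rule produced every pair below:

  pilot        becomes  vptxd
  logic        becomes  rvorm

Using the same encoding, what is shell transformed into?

yomuv

In pilot: p→v is +6, i→p is +7, l→t is +8, o→x is +9 — the shift increases by 1 each position. Each letter shifts forward by (position + 6), i.e. 6, 7, 8, … — the shift grows by one for each successive letter.
For shell: s+6=y, h+7=o, e+8=m, l+9=u, l+10=v.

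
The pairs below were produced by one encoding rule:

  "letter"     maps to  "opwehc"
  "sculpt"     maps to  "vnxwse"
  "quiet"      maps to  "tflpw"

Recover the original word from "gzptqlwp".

dominate

Shifts by position in letter: pos 0: l→o (+3), pos 1: e→p (+11), pos 2: t→w (+3), pos 3: t→e (+11) — repeating every 2. The shifts repeat in a cycle of length 2: positions 0,1,… shift by +3, +11, then the pattern repeats.
Decoding gzptqlwp: g−3=d, z−11=o, p−3=m, t−11=i, q−3=n, l−11=a, w−3=t, p−11=e.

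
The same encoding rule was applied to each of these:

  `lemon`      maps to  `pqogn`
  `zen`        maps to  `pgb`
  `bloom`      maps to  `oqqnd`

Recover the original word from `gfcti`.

grade

Read the word backwards and shift each letter +2.
Reversing it on gfcti: shift back: g−2=e, f−2=d, c−2=a, t−2=r, i−2=g → edarg; then reverse → grade.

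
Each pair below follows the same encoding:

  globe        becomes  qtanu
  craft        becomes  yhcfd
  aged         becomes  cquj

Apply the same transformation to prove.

lhazu

This is an affine cipher: with a=0,…,z=25, each position x becomes (11x+2) mod 26.
For prove: p(15)→11·15+2≡11=l; r(17)→11·17+2≡7=h; o(14)→11·14+2≡0=a; v(21)→11·21+2≡25=z; e(4)→11·4+2≡20=u (all mod 26).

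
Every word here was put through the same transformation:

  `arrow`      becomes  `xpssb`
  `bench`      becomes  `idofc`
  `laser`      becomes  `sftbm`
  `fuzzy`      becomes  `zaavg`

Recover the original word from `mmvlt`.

skull

The output letters match the input read backwards, each shifted +1: arrow reversed is worra. The word is reversed, then every letter is shifted forward by 1.
Decoding mmvlt: shift back: m−1=l, m−1=l, v−1=u, l−1=k, t−1=s → lluks; then reverse → skull.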